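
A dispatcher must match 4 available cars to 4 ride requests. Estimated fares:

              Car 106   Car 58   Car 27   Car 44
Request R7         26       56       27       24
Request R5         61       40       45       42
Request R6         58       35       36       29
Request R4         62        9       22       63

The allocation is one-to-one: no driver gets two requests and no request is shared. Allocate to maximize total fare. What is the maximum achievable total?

Maximum total: $222

Optimal: Car 106→Request R6 ($58), Car 58→Request R7 ($56), Car 27→Request R5 ($45), Car 44→Request R4 ($63) — total 58+56+45+63 = $222.
Max-entry greedy (repeatedly take the single best remaining cell) gives $216, worse by 6.
Next-best assignment: Car 106→Request R5, Car 58→Request R7, Car 27→Request R6, Car 44→Request R4 = $216.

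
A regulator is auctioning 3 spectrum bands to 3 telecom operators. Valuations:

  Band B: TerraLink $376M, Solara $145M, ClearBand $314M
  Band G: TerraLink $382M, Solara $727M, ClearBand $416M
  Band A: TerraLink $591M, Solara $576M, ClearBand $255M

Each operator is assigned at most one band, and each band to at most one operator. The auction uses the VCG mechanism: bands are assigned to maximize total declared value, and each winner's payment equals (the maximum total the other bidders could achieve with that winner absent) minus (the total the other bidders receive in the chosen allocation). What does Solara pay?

Solara pays $102M.

Efficient allocation: TerraLink→Band A ($591M), Solara→Band G ($727M), ClearBand→Band B ($314M); total welfare W = $1632M.
Solara receives Band G at value $727M, so the others get W − 727 = $905M.
Without Solara: best allocation of the remaining 2 bidders over all 3 bands is TerraLink→Band A ($591M), ClearBand→Band G ($416M), total $1007M.
VCG payment = (others' best without Solara) − (others' welfare with Solara) = 1007 − 905 = $102M.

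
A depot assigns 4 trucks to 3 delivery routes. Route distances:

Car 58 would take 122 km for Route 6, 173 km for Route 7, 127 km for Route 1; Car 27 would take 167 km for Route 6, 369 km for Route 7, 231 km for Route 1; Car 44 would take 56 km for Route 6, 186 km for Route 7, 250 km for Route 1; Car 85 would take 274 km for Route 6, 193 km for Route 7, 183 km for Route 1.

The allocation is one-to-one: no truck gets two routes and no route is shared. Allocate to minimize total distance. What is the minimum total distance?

Optimal: Car 44→Route 6 (56 km), Car 85→Route 7 (193 km), Car 58→Route 1 (127 km) — total 56+193+127 = 376 km.
Row-greedy (each truck in turn takes its cheapest remaining route) gives 539 km, worse by 163.
Next-best assignment: Car 44→Route 6, Car 58→Route 7, Car 85→Route 1 = 412 km.
Swapping Car 44↔Car 58 (Car 44→Route 1 250 km, Car 58→Route 6 122 km) adds 189.
Every other assignment is strictly worse.

Min total: 376 km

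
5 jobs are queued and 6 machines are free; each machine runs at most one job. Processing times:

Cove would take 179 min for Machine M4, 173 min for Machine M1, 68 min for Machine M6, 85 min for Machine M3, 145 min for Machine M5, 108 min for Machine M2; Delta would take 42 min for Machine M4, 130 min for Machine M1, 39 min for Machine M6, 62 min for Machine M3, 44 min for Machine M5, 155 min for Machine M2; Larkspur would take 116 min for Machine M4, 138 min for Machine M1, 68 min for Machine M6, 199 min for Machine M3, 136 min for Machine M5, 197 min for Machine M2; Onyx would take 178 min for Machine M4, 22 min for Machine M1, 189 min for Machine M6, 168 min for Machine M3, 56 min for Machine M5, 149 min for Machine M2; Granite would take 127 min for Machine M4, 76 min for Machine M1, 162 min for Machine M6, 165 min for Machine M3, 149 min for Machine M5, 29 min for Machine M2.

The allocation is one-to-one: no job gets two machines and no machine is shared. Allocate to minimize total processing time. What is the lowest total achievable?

Minimum total: 246 min

Optimal: Cove→Machine M3 (85 min), Delta→Machine M4 (42 min), Larkspur→Machine M6 (68 min), Onyx→Machine M1 (22 min), Granite→Machine M2 (29 min) — total 85+42+68+22+29 = 246 min.
Min-entry greedy (repeatedly take the single cheapest remaining cell) gives 291 min, worse by 45.
No other one-to-one assignment undercuts 246 min.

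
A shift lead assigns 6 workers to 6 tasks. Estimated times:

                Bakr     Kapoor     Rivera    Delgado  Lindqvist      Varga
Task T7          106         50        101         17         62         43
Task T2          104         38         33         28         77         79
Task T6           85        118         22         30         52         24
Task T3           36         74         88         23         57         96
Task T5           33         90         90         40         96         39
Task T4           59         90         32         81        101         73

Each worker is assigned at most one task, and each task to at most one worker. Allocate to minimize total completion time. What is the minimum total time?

Minimum total: 201 min

Optimal: Bakr→Task T5 (33 min), Kapoor→Task T2 (38 min), Rivera→Task T4 (32 min), Delgado→Task T7 (17 min), Lindqvist→Task T3 (57 min), Varga→Task T6 (24 min) — total 33+38+32+17+57+24 = 201 min.
Column-greedy (each task in turn goes to its cheapest remaining worker) gives 301 min, worse by 100.
Next-best assignment: Bakr→Task T5, Kapoor→Task T2, Rivera→Task T4, Delgado→Task T3, Lindqvist→Task T7, Varga→Task T6 = 212 min.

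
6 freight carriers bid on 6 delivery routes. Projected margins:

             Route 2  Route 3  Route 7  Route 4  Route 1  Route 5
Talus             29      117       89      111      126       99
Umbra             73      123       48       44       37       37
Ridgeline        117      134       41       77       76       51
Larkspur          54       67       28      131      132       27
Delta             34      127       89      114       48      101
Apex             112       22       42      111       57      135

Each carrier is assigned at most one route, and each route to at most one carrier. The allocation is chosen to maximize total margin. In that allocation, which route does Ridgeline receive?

Ridgeline receives Route 2.

Optimal: Talus→Route 1 ($126k), Umbra→Route 3 ($123k), Ridgeline→Route 2 ($117k), Larkspur→Route 4 ($131k), Delta→Route 7 ($89k), Apex→Route 5 ($135k) — total 126+123+117+131+89+135 = $721k.
Row-greedy (each carrier in turn takes its best remaining route) gives $640k, worse by 81.
Ridgeline's own top route is Route 3 ($134k), but forcing Ridgeline→Route 3 and reassigning the rest optimally gives only $688k — worse by 33.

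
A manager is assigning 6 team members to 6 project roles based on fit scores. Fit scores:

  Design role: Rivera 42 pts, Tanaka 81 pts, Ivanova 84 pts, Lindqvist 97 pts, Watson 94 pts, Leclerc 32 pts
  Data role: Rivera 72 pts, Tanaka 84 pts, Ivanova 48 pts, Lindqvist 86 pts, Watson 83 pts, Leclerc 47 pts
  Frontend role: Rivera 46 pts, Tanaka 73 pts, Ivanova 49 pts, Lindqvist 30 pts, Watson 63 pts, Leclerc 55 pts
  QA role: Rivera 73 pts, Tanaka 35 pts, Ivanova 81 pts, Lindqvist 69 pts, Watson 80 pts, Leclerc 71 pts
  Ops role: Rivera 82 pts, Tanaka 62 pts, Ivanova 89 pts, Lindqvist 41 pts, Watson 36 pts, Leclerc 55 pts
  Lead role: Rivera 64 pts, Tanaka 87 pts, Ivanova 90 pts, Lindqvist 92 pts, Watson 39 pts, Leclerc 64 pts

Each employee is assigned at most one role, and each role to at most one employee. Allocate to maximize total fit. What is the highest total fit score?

Max total: 496 pts

Optimal: Rivera→Ops role (82 pts), Tanaka→Frontend role (73 pts), Ivanova→Lead role (90 pts), Lindqvist→Design role (97 pts), Watson→Data role (83 pts), Leclerc→QA role (71 pts) — total 82+73+90+97+83+71 = 496 pts.
Max-entry greedy (repeatedly take the single best remaining cell) gives 488 pts, worse by 8.
No other one-to-one assignment exceeds 496 pts.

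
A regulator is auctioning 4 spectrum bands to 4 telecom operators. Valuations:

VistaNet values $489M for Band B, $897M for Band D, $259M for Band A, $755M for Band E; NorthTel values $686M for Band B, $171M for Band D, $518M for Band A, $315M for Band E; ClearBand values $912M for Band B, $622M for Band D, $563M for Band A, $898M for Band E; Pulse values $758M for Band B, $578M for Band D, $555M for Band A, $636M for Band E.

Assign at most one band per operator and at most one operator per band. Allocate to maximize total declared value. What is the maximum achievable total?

Maximum total: $3071M

Treat this as an assignment problem: match each operator to one band.
Optimal: VistaNet→Band D ($897M), NorthTel→Band A ($518M), ClearBand→Band E ($898M), Pulse→Band B ($758M) — total 897+518+898+758 = $3071M.
Next-best assignment: VistaNet→Band D, NorthTel→Band B, ClearBand→Band E, Pulse→Band A = $3036M.
Swapping ClearBand↔Pulse (ClearBand→Band B $912M, Pulse→Band E $636M) loses 108.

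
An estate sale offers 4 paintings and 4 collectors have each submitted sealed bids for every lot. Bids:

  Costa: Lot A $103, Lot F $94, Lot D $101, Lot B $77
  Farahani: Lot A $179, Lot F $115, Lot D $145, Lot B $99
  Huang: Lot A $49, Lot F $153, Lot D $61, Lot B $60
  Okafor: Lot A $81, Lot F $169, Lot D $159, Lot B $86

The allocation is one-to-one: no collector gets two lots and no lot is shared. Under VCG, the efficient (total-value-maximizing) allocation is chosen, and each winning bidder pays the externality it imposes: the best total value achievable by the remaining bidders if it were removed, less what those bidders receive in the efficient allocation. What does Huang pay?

Huang pays $34.

Efficient allocation: Costa→Lot B ($77), Farahani→Lot A ($179), Huang→Lot F ($153), Okafor→Lot D ($159); total welfare W = $568.
Huang receives Lot F at value $153, so the others get W − 153 = $415.
Without Huang: best allocation of the remaining 3 bidders over all 4 lots is Costa→Lot D ($101), Farahani→Lot A ($179), Okafor→Lot F ($169), total $449.
VCG payment = (others' best without Huang) − (others' welfare with Huang) = 449 − 415 = $34.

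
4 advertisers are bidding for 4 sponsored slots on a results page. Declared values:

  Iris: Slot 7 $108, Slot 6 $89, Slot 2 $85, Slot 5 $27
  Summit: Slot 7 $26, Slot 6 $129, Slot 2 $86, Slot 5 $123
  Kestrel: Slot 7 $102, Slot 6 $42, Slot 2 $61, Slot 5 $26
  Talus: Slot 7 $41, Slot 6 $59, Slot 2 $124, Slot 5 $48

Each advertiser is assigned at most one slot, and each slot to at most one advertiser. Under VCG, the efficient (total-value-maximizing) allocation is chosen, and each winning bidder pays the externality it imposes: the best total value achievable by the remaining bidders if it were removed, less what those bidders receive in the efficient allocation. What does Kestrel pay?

Kestrel pays $25.

Efficient allocation: Iris→Slot 6 ($89), Summit→Slot 5 ($123), Kestrel→Slot 7 ($102), Talus→Slot 2 ($124); total welfare W = $438.
Kestrel receives Slot 7 at value $102, so the others get W − 102 = $336.
Without Kestrel: best allocation of the remaining 3 bidders over all 4 slots is Iris→Slot 7 ($108), Summit→Slot 6 ($129), Talus→Slot 2 ($124), total $361.
VCG payment = (others' best without Kestrel) − (others' welfare with Kestrel) = 361 − 336 = $25.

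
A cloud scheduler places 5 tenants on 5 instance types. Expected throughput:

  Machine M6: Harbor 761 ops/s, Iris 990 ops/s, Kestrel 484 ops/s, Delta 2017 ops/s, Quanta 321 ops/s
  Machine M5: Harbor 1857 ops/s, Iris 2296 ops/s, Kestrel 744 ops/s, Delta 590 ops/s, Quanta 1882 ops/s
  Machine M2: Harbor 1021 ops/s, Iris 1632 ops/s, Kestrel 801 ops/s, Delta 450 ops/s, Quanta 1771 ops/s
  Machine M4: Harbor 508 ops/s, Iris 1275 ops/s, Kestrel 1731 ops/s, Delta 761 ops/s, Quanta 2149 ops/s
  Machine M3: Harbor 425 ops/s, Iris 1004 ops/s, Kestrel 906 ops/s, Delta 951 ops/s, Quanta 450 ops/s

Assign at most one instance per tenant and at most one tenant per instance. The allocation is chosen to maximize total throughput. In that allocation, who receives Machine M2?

Iris receives Machine M2.

Treat this as an assignment problem: match each tenant to one instance.
Optimal: Harbor→Machine M5 (1857 ops/s), Iris→Machine M2 (1632 ops/s), Kestrel→Machine M3 (906 ops/s), Delta→Machine M6 (2017 ops/s), Quanta→Machine M4 (2149 ops/s) — total 1857+1632+906+2017+2149 = 8561 ops/s.
No other one-to-one assignment exceeds 8561 ops/s.
Iris's own top instance is Machine M5 (2296 ops/s), but forcing Iris→Machine M5 and reassigning the rest optimally gives only 8389 ops/s — worse by 172.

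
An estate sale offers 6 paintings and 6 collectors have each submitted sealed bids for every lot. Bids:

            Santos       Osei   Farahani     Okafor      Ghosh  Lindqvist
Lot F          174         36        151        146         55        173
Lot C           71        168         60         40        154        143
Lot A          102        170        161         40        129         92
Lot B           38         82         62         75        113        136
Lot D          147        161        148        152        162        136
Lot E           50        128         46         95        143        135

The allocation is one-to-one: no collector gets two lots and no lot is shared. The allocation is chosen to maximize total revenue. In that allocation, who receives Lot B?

Optimal: Santos→Lot F ($174), Osei→Lot C ($168), Farahani→Lot A ($161), Okafor→Lot D ($152), Ghosh→Lot E ($143), Lindqvist→Lot B ($136) — total 174+168+161+152+143+136 = $934.
Column-greedy (each lot in turn goes to its best remaining collector) gives $896, worse by 38.
Next-best assignment: Santos→Lot F, Osei→Lot E, Farahani→Lot A, Okafor→Lot D, Ghosh→Lot C, Lindqvist→Lot B = $905.
Swapping Okafor↔Lindqvist (Okafor→Lot B $75, Lindqvist→Lot D $136) loses 77.
No other one-to-one assignment exceeds $934.
Lindqvist's own top lot is Lot F ($173), but forcing Lindqvist→Lot F and reassigning the rest optimally gives only $867 — worse by 67.

Lindqvist receives Lot B.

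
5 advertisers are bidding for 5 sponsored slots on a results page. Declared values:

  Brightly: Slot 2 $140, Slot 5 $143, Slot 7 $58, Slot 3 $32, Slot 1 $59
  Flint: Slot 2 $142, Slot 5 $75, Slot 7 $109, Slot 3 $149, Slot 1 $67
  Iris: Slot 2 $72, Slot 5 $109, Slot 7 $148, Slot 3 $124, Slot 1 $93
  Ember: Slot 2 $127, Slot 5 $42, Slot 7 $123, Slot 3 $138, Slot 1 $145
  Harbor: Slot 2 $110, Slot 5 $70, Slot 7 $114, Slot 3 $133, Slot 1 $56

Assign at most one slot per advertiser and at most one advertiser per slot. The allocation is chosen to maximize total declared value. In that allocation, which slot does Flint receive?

Flint receives Slot 2.

Optimal: Brightly→Slot 5 ($143), Flint→Slot 2 ($142), Iris→Slot 7 ($148), Ember→Slot 1 ($145), Harbor→Slot 3 ($133) — total 143+142+148+145+133 = $711.
Column-greedy (each slot in turn goes to its best remaining advertiser) gives $627, worse by 84.
Swapping Iris↔Brightly (Iris→Slot 5 $109, Brightly→Slot 7 $58) loses 124.
Flint's own top slot is Slot 3 ($149), but forcing Flint→Slot 3 and reassigning the rest optimally gives only $695 — worse by 16.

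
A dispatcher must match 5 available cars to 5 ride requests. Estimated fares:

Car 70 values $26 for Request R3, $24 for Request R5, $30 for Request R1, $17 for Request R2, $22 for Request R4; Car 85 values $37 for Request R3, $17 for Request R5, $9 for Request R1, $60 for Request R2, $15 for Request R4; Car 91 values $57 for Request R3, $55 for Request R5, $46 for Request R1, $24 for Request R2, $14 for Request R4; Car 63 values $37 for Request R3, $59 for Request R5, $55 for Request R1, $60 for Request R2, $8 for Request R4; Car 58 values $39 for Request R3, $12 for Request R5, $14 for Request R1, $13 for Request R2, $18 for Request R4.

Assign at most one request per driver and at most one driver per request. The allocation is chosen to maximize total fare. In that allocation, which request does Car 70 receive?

Car 70 receives Request R4.

This is the linear assignment problem.
Optimal: Car 70→Request R4 ($22), Car 85→Request R2 ($60), Car 91→Request R5 ($55), Car 63→Request R1 ($55), Car 58→Request R3 ($39) — total 22+60+55+55+39 = $231.
Row-greedy (each driver in turn takes its best remaining request) gives $224, worse by 7.
Next-best assignment: Car 70→Request R4, Car 85→Request R2, Car 91→Request R1, Car 63→Request R5, Car 58→Request R3 = $226.
Car 70's own top request is Request R1 ($30), but forcing Car 70→Request R1 and reassigning the rest optimally gives only $224 — worse by 7.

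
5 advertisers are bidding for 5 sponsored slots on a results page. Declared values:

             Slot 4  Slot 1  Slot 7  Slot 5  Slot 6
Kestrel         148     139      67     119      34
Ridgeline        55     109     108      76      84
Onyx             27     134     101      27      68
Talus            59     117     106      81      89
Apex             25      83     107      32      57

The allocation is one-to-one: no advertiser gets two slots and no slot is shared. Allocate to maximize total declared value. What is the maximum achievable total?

Maximum total: $554

This is a one-to-one assignment (maximum-weight bipartite matching).
Optimal: Kestrel→Slot 4 ($148), Ridgeline→Slot 5 ($76), Onyx→Slot 1 ($134), Talus→Slot 6 ($89), Apex→Slot 7 ($107) — total 148+76+134+89+107 = $554.
Row-greedy (each advertiser in turn takes its best remaining slot) gives $479, worse by 75.
No other one-to-one assignment exceeds $554.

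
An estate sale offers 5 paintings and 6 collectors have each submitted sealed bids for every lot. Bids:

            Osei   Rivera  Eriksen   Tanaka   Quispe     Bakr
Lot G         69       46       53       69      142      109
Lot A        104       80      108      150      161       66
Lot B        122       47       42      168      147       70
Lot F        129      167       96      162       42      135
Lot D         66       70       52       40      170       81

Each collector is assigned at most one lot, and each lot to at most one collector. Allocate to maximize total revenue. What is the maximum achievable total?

Optimal: Bakr→Lot G ($109), Eriksen→Lot A ($108), Tanaka→Lot B ($168), Rivera→Lot F ($167), Quispe→Lot D ($170) — total 109+108+168+167+170 = $722.
Column-greedy (each lot in turn goes to its best remaining collector) gives $662, worse by 60.
Next-best assignment: Bakr→Lot G, Osei→Lot A, Tanaka→Lot B, Rivera→Lot F, Quispe→Lot D = $718.
Checked against all permutations: $722 is optimal.

Max total: $722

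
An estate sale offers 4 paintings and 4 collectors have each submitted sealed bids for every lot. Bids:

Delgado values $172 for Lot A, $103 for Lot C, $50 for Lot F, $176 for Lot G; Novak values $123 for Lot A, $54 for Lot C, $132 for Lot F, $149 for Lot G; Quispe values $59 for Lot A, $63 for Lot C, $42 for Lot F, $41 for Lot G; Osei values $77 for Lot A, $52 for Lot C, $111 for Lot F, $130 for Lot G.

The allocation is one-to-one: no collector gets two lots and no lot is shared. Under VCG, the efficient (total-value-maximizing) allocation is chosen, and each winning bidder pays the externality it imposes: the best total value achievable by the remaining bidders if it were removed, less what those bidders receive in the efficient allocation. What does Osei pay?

Efficient allocation: Delgado→Lot A ($172), Novak→Lot F ($132), Quispe→Lot C ($63), Osei→Lot G ($130); total welfare W = $497.
Osei receives Lot G at value $130, so the others get W − 130 = $367.
Without Osei: best allocation of the remaining 3 bidders over all 4 lots is Delgado→Lot A ($172), Novak→Lot G ($149), Quispe→Lot C ($63), total $384.
VCG payment = (others' best without Osei) − (others' welfare with Osei) = 384 − 367 = $17.

Osei pays $17.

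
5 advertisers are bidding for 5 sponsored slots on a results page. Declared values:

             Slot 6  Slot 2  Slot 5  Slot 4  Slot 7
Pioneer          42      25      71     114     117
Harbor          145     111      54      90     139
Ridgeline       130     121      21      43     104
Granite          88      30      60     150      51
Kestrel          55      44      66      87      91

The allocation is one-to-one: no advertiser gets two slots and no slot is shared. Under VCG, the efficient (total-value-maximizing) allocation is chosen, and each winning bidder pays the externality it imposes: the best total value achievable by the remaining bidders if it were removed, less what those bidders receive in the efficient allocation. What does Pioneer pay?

Pioneer pays $25.

Efficient allocation: Pioneer→Slot 7 ($117), Harbor→Slot 6 ($145), Ridgeline→Slot 2 ($121), Granite→Slot 4 ($150), Kestrel→Slot 5 ($66); total welfare W = $599.
Pioneer receives Slot 7 at value $117, so the others get W − 117 = $482.
Without Pioneer: best allocation of the remaining 4 bidders over all 5 slots is Harbor→Slot 6 ($145), Ridgeline→Slot 2 ($121), Granite→Slot 4 ($150), Kestrel→Slot 7 ($91), total $507.
VCG payment = (others' best without Pioneer) − (others' welfare with Pioneer) = 507 − 482 = $25.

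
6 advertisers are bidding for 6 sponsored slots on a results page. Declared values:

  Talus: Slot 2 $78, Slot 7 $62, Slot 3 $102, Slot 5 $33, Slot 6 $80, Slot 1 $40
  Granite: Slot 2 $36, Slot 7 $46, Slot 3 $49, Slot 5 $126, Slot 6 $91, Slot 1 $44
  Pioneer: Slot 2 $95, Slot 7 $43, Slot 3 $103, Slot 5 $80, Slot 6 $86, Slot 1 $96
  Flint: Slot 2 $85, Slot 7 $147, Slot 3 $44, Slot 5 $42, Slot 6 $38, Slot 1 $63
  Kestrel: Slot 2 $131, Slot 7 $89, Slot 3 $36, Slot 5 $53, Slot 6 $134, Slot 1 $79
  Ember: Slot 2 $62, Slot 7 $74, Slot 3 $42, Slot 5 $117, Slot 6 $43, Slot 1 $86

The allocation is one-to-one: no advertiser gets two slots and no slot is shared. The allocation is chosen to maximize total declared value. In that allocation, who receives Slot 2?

Optimal: Talus→Slot 3 ($102), Granite→Slot 5 ($126), Pioneer→Slot 2 ($95), Flint→Slot 7 ($147), Kestrel→Slot 6 ($134), Ember→Slot 1 ($86) — total 102+126+95+147+134+86 = $690.
Max-entry greedy (repeatedly take the single best remaining cell) gives $674, worse by 16.
Checked against all permutations: $690 is optimal.
Pioneer's own top slot is Slot 3 ($103), but forcing Pioneer→Slot 3 and reassigning the rest optimally gives only $674 — worse by 16.

Pioneer receives Slot 2.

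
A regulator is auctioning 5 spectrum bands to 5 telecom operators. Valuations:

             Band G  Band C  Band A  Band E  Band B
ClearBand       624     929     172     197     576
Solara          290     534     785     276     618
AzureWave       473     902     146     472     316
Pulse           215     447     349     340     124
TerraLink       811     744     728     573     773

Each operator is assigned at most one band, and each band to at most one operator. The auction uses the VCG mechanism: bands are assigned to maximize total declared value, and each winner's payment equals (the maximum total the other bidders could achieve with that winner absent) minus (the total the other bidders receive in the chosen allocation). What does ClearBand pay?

Efficient allocation: ClearBand→Band G ($624M), Solara→Band A ($785M), AzureWave→Band C ($902M), Pulse→Band E ($340M), TerraLink→Band B ($773M); total welfare W = $3424M.
ClearBand receives Band G at value $624M, so the others get W − 624 = $2800M.
Without ClearBand: best allocation of the remaining 4 bidders over all 5 bands is Solara→Band A ($785M), AzureWave→Band C ($902M), Pulse→Band E ($340M), TerraLink→Band G ($811M), total $2838M.
VCG payment = (others' best without ClearBand) − (others' welfare with ClearBand) = 2838 − 2800 = $38M.

ClearBand pays $38M.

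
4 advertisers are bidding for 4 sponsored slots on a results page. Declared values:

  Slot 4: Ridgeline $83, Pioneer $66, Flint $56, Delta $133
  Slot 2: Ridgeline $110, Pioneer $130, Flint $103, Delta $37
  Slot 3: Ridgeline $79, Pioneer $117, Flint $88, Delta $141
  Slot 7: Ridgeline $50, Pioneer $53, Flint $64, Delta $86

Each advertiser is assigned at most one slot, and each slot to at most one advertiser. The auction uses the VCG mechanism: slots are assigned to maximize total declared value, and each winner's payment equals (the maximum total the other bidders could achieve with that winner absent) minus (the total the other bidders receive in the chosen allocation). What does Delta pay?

Delta pays $12.

Efficient allocation: Ridgeline→Slot 2 ($110), Pioneer→Slot 3 ($117), Flint→Slot 7 ($64), Delta→Slot 4 ($133); total welfare W = $424.
Delta receives Slot 4 at value $133, so the others get W − 133 = $291.
Without Delta: best allocation of the remaining 3 bidders over all 4 slots is Ridgeline→Slot 4 ($83), Pioneer→Slot 3 ($117), Flint→Slot 2 ($103), total $303.
VCG payment = (others' best without Delta) − (others' welfare with Delta) = 303 − 291 = $12.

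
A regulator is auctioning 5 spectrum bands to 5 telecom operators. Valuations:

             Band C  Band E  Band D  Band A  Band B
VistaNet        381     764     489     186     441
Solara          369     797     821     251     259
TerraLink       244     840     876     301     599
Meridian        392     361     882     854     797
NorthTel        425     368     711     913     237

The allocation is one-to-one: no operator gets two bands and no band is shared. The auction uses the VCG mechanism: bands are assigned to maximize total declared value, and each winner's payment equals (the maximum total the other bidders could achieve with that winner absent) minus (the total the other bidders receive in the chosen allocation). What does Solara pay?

Efficient allocation: VistaNet→Band C ($381M), Solara→Band E ($797M), TerraLink→Band D ($876M), Meridian→Band B ($797M), NorthTel→Band A ($913M); total welfare W = $3764M.
Solara receives Band E at value $797M, so the others get W − 797 = $2967M.
Without Solara: best allocation of the remaining 4 bidders over all 5 bands is VistaNet→Band E ($764M), TerraLink→Band D ($876M), Meridian→Band B ($797M), NorthTel→Band A ($913M), total $3350M.
VCG payment = (others' best without Solara) − (others' welfare with Solara) = 3350 − 2967 = $383M.

Solara pays $383M.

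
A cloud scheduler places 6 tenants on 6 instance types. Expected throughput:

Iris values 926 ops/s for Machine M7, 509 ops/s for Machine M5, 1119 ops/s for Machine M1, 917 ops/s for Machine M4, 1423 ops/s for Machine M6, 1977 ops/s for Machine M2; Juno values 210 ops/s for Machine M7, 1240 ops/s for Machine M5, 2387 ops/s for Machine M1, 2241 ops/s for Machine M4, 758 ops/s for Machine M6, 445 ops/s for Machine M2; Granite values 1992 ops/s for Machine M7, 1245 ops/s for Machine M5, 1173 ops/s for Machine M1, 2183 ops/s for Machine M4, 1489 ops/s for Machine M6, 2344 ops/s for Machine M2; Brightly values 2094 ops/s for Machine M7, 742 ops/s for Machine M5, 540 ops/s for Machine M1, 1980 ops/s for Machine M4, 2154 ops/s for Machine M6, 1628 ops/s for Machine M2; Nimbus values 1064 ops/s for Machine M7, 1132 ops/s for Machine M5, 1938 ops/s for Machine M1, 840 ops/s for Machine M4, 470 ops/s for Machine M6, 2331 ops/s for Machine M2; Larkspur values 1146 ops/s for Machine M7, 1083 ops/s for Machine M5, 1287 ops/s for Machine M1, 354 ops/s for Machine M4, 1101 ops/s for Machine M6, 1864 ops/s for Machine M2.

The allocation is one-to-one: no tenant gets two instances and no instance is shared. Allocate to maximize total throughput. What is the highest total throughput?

Max total: 11501 ops/s

This is a one-to-one assignment (maximum-weight bipartite matching).
Optimal: Iris→Machine M6 (1423 ops/s), Juno→Machine M1 (2387 ops/s), Granite→Machine M4 (2183 ops/s), Brightly→Machine M7 (2094 ops/s), Nimbus→Machine M2 (2331 ops/s), Larkspur→Machine M5 (1083 ops/s) — total 1423+2387+2183+2094+2331+1083 = 11501 ops/s.
Column-greedy (each instance in turn goes to its best remaining tenant) gives 10075 ops/s, worse by 1426.
Every other assignment is strictly worse.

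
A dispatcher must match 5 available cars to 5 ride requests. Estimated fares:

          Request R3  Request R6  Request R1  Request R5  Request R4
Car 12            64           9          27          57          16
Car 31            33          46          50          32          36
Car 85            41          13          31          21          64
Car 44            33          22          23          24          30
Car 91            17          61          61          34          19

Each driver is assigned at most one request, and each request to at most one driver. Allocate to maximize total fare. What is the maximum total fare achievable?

Max total: $265

Treat this as an assignment problem: match each driver to one request.
Optimal: Car 12→Request R5 ($57), Car 31→Request R1 ($50), Car 85→Request R4 ($64), Car 44→Request R3 ($33), Car 91→Request R6 ($61) — total 57+50+64+33+61 = $265.
Row-greedy (each driver in turn takes its best remaining request) gives $263, worse by 2.
Every other assignment is strictly worse.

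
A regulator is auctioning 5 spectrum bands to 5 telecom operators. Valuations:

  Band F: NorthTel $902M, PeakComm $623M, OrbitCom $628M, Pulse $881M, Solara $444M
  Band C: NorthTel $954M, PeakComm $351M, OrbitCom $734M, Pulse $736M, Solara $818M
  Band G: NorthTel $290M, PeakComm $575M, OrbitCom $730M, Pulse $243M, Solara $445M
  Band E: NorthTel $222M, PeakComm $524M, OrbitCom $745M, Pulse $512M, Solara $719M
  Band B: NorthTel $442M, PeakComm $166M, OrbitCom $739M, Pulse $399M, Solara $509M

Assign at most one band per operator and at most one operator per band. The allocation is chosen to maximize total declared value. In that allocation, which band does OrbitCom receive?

OrbitCom receives Band B.

Optimal: NorthTel→Band C ($954M), PeakComm→Band G ($575M), OrbitCom→Band B ($739M), Pulse→Band F ($881M), Solara→Band E ($719M) — total 954+575+739+881+719 = $3868M.
Swapping Pulse↔NorthTel (Pulse→Band C $736M, NorthTel→Band F $902M) loses 197.
Checked against all permutations: $3868M is optimal.
OrbitCom's own top band is Band E ($745M), but forcing OrbitCom→Band E and reassigning the rest optimally gives only $3664M — worse by 204.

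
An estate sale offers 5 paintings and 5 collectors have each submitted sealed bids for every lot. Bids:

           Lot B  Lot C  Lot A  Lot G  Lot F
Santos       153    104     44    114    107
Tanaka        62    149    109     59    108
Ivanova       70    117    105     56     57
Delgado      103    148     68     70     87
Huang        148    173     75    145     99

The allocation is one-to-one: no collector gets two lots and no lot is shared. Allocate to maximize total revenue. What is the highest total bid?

Max total: $659

This is a one-to-one assignment (maximum-weight bipartite matching).
Optimal: Santos→Lot B ($153), Tanaka→Lot F ($108), Ivanova→Lot A ($105), Delgado→Lot C ($148), Huang→Lot G ($145) — total 153+108+105+148+145 = $659.
Max-entry greedy (repeatedly take the single best remaining cell) gives $578, worse by 81.
Swapping Delgado↔Tanaka (Delgado→Lot F $87, Tanaka→Lot C $149) loses 20.
Checked against all permutations: $659 is optimal.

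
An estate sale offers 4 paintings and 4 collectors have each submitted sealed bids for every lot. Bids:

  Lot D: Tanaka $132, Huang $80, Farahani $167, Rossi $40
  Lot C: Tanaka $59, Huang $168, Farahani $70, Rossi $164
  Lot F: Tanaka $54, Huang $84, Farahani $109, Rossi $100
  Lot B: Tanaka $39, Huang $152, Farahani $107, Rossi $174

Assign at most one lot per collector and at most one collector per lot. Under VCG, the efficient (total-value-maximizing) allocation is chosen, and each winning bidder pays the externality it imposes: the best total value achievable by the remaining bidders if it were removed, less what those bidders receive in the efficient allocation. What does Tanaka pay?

Efficient allocation: Tanaka→Lot D ($132), Huang→Lot C ($168), Farahani→Lot F ($109), Rossi→Lot B ($174); total welfare W = $583.
Tanaka receives Lot D at value $132, so the others get W − 132 = $451.
Without Tanaka: best allocation of the remaining 3 bidders over all 4 lots is Huang→Lot C ($168), Farahani→Lot D ($167), Rossi→Lot B ($174), total $509.
VCG payment = (others' best without Tanaka) − (others' welfare with Tanaka) = 509 − 451 = $58.

Tanaka pays $58.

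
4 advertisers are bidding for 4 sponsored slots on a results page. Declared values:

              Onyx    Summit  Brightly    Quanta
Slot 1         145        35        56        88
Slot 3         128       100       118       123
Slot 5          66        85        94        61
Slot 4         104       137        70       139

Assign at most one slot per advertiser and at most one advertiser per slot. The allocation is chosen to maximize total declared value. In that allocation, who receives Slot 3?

This is the linear assignment problem.
Optimal: Onyx→Slot 1 ($145), Summit→Slot 4 ($137), Brightly→Slot 5 ($94), Quanta→Slot 3 ($123) — total 145+137+94+123 = $499.
Row-greedy (each advertiser in turn takes its best remaining slot) gives $461, worse by 38.
Next-best assignment: Onyx→Slot 1, Summit→Slot 5, Brightly→Slot 3, Quanta→Slot 4 = $487.
Quanta's own top slot is Slot 4 ($139), but forcing Quanta→Slot 4 and reassigning the rest optimally gives only $487 — worse by 12.

Quanta receives Slot 3.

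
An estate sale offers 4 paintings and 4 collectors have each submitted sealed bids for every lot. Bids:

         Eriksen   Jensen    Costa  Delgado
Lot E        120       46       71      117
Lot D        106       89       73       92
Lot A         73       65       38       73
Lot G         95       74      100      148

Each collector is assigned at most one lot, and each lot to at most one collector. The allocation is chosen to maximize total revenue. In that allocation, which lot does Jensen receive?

Jensen receives Lot A.

Optimal: Eriksen→Lot E ($120), Jensen→Lot A ($65), Costa→Lot D ($73), Delgado→Lot G ($148) — total 120+65+73+148 = $406.
Column-greedy (each lot in turn goes to its best remaining collector) gives $377, worse by 29.
Next-best assignment: Eriksen→Lot E, Jensen→Lot D, Costa→Lot A, Delgado→Lot G = $395.
Every other assignment is strictly worse.
Jensen's own top lot is Lot D ($89), but forcing Jensen→Lot D and reassigning the rest optimally gives only $395 — worse by 11.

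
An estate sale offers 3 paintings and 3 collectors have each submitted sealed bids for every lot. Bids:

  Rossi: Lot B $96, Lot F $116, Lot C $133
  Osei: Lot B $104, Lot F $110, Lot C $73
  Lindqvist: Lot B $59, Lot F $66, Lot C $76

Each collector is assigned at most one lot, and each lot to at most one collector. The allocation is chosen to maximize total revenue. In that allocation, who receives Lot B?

Optimal: Rossi→Lot C ($133), Osei→Lot B ($104), Lindqvist→Lot F ($66) — total 133+104+66 = $303.
Column-greedy (each lot in turn goes to its best remaining collector) gives $296, worse by 7.
Swapping Lindqvist↔Osei (Lindqvist→Lot B $59, Osei→Lot F $110) loses 1.
Every other assignment is strictly worse.
Osei's own top lot is Lot F ($110), but forcing Osei→Lot F and reassigning the rest optimally gives only $302 — worse by 1.

Osei receives Lot B.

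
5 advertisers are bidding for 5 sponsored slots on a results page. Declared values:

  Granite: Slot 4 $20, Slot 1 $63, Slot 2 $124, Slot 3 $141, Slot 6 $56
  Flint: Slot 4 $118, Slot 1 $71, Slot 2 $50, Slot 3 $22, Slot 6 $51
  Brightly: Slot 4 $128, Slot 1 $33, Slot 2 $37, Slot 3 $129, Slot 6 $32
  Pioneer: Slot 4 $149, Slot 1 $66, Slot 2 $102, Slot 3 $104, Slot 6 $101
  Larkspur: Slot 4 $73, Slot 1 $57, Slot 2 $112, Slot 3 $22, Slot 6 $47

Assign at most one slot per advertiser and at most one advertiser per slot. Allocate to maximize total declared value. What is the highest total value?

Maximum total: $553

Optimal: Granite→Slot 3 ($141), Flint→Slot 1 ($71), Brightly→Slot 4 ($128), Pioneer→Slot 6 ($101), Larkspur→Slot 2 ($112) — total 141+71+128+101+112 = $553.
Checked against all permutations: $553 is optimal.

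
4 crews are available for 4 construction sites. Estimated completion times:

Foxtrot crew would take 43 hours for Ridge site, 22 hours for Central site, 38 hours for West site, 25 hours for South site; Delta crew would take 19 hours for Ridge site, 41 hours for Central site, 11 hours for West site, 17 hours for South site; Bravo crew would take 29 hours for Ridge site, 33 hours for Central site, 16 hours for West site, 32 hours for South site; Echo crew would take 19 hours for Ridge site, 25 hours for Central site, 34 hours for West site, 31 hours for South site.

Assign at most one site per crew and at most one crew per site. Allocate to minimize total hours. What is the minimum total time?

Min total: 74 hours

Optimal: Foxtrot crew→Central site (22 hours), Delta crew→South site (17 hours), Bravo crew→West site (16 hours), Echo crew→Ridge site (19 hours) — total 22+17+16+19 = 74 hours.
Min-entry greedy (repeatedly take the single cheapest remaining cell) gives 84 hours, worse by 10.
Swapping Delta crew↔Echo crew (Delta crew→Ridge site 19 hours, Echo crew→South site 31 hours) adds 14.
Checked against all permutations: 74 hours is optimal.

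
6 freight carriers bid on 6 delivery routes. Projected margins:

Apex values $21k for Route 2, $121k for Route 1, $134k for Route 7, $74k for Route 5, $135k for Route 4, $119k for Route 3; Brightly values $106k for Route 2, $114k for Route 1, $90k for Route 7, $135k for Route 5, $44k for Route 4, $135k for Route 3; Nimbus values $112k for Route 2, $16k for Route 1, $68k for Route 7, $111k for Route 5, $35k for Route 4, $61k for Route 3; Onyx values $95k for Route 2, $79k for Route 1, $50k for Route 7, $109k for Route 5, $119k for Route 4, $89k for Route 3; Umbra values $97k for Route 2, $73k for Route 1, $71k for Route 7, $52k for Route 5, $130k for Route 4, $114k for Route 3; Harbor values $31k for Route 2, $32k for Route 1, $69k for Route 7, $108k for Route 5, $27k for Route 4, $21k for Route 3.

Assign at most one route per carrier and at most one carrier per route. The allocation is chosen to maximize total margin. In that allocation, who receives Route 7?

Apex receives Route 7.

Optimal: Apex→Route 7 ($134k), Brightly→Route 1 ($114k), Nimbus→Route 2 ($112k), Onyx→Route 4 ($119k), Umbra→Route 3 ($114k), Harbor→Route 5 ($108k) — total 134+114+112+119+114+108 = $701k.
Max-entry greedy (repeatedly take the single best remaining cell) gives $644k, worse by 57.
Swapping Onyx↔Nimbus (Onyx→Route 2 $95k, Nimbus→Route 4 $35k) loses 101.
No other one-to-one assignment exceeds $701k.
Apex's own top route is Route 4 ($135k), but forcing Apex→Route 4 and reassigning the rest optimally gives only $653k — worse by 48.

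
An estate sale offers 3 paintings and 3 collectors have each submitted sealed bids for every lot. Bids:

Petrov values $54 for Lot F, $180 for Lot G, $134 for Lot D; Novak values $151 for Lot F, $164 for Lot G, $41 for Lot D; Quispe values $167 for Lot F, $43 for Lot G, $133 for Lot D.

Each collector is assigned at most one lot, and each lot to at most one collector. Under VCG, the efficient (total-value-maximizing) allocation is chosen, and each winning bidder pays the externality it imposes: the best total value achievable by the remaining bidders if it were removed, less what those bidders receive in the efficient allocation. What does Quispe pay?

Efficient allocation: Petrov→Lot D ($134), Novak→Lot G ($164), Quispe→Lot F ($167); total welfare W = $465.
Quispe receives Lot F at value $167, so the others get W − 167 = $298.
Without Quispe: best allocation of the remaining 2 bidders over all 3 lots is Petrov→Lot G ($180), Novak→Lot F ($151), total $331.
VCG payment = (others' best without Quispe) − (others' welfare with Quispe) = 331 − 298 = $33.

Quispe pays $33.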